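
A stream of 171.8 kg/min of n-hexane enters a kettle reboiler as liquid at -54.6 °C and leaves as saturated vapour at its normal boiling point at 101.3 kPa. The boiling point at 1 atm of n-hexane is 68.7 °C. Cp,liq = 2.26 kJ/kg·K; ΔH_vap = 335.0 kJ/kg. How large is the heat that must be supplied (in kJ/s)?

liquid -54.6→68.7 °C: 278.66 kJ/kg
vaporisation at 68.7 °C: 335 kJ/kg
Δh = 278.66 + 335 = 613.66 kJ/kg
Q = ṁ·Δh = 171.8 kg/min × 613.66 kJ/kg = 105430 kJ/min
|Q| = 1757.1 kW

Q = 1760 kJ/s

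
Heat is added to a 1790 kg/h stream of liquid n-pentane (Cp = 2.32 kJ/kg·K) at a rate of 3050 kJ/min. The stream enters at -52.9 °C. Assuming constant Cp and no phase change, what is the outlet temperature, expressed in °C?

Q = 3050 kJ/min = 183000 kJ/h
ΔT = Q/(ṁ·Cp) = 183000/(1790×2.32) = 44.067 K
T_out = -52.9 + 44.067 = -8.8333 °C

T_out = -8.83 °C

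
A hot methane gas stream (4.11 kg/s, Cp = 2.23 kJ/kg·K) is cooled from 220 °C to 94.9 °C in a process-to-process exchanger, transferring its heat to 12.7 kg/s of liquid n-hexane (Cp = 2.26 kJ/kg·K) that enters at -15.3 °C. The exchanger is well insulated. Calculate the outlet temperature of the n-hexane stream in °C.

T_c,out = 24.6 °C

Heat released by hot stream: Q = 4.11 × 2.23 × (220 − 94.9) = 1146.6 kJ/s
Energy balance on cold side (adiabatic exchanger): Q = ṁ_c·Cp_c·(T_c,out − T_c,in)
T_c,out = -15.3 + 1146.6/(12.7 × 2.26) = 24.648 °C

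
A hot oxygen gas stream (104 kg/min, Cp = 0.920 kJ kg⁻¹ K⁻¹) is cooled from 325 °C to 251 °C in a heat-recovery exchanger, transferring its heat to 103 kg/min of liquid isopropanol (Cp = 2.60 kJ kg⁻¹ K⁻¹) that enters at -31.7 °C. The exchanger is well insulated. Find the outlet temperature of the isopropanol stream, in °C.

Heat released by hot stream: Q = 104 × 0.920 × (325 − 251) = 7080.3 kJ/min
Energy balance on cold side (adiabatic exchanger): Q = ṁ_c·Cp_c·(T_c,out − T_c,in)
T_c,out = -31.7 + 7080.3/(103 × 2.60) = -5.2612 °C

T_c,out = -5.26 °C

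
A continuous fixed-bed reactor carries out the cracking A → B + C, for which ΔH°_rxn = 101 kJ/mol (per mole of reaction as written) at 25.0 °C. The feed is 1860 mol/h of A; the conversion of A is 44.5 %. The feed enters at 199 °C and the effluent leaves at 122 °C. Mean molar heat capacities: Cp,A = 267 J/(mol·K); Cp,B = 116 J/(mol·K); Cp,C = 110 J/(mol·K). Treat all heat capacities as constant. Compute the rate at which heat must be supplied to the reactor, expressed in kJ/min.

Extent of reaction ξ = 0.445 × 1860 = 827.7 mol/h
Reaction term: ξ·ΔH°_rxn = 827.7 × 101 = 83598 kJ/h
Sensible, feed 199→25 °C: -86412 kJ/h
Outlet flows (mol/h): A 1032.3, B 827.7, C 827.7
Sensible, products 25→122 °C: 44880 kJ/h
Q = ΔH = 42066 kJ/h = 11.685 kW
Heat supplied = 701.1 kJ/min

Q_in = 701 kJ/min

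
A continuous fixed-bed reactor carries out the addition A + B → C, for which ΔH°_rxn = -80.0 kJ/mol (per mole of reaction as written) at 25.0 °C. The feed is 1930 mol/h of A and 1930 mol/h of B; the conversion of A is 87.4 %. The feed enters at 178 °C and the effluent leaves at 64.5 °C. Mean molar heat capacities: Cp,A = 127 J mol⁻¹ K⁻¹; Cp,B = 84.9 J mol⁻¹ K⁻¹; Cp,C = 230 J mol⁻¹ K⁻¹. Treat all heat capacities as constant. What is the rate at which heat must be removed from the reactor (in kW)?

Q_out = 50.0 kW

Extent of reaction ξ = 0.874 × 1930 = 1686.8 mol/h
Reaction term: ξ·ΔH°_rxn = 1686.8 × -80.0 = -134950 kJ/h
Sensible, feed 178→25 °C: -62572 kJ/h
Outlet flows (mol/h): A 243.18, B 243.18, C 1686.8
Sensible, products 25→64.5 °C: 17360 kJ/h
Q = ΔH = -180160 kJ/h = -50.044 kW
Heat removed = 50.044 kW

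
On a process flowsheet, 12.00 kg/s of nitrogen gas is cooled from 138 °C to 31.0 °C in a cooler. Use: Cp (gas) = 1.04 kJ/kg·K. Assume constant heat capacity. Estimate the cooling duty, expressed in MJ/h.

Q = ṁ·Cp·ΔT = 12.00 × 1.04 × (31.0 − 138) = -1335.4 kJ/s
Cooling duty = 4807.3 MJ/h

Q_c = 4810 MJ/h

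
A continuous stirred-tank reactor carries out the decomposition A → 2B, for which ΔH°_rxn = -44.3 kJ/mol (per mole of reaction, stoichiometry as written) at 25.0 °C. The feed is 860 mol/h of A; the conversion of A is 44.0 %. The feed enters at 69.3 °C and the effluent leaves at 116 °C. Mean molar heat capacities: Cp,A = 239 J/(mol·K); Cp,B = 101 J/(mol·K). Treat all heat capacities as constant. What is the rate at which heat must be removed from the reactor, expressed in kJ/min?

Extent of reaction ξ = 0.440 × 860 = 378.4 mol/h
Reaction term: ξ·ΔH°_rxn = 378.4 × -44.3 = -16763 kJ/h
Sensible, feed 69.3→25 °C: -9105.4 kJ/h
Outlet flows (mol/h): A 481.6, B 756.8
Sensible, products 25→116 °C: 17430 kJ/h
Q = ΔH = -8438.5 kJ/h = -2.344 kW
Heat removed = 140.64 kJ/min

Q_out = 141 kJ/min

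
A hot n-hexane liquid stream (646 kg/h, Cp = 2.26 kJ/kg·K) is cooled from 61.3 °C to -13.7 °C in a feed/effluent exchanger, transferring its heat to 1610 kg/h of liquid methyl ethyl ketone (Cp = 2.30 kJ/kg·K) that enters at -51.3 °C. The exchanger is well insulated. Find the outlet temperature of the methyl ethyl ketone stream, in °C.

T_c,out = -21.7 °C

Heat released by hot stream: Q = 646 × 2.26 × (61.3 − -13.7) = 109500 kJ/h
Energy balance on cold side (adiabatic exchanger): Q = ṁ_c·Cp_c·(T_c,out − T_c,in)
T_c,out = -51.3 + 109500/(1610 × 2.30) = -21.73 °C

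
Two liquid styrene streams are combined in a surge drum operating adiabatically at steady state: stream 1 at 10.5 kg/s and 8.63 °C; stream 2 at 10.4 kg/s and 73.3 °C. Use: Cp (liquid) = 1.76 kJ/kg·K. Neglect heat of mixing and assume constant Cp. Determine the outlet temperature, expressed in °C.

Adiabatic, steady state ⇒ Σ ṁᵢCp,ᵢ(T_out − Tᵢ) = 0
Σ ṁᵢCp,ᵢTᵢ = 10.5×1.76×8.63 + 10.4×1.76×73.3 = 1501.2
Σ ṁᵢCp,ᵢ = 10.5×1.76 + 10.4×1.76 = 36.784
T_out = 1501.2 / 36.784 = 40.81 °C

T_out = 40.8 °C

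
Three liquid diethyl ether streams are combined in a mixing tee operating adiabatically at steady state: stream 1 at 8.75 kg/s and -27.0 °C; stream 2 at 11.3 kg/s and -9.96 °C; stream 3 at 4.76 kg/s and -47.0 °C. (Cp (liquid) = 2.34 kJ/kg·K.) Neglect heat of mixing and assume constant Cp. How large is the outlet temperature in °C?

T_out = -23.1 °C

No heat crosses the boundary, so H_out = H_in.
Σ ṁᵢCp,ᵢTᵢ = 8.75×2.34×-27.0 + 11.3×2.34×-9.96 + 4.76×2.34×-47.0 = -1339.7
Σ ṁᵢCp,ᵢ = 8.75×2.34 + 11.3×2.34 + 4.76×2.34 = 58.055
T_out = -1339.7 / 58.055 = -23.076 °C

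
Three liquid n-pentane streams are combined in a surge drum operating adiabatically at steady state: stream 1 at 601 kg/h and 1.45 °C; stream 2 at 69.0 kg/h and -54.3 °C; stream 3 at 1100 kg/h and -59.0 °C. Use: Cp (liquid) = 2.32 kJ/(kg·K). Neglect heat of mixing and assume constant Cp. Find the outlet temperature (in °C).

T_out = -38.3 °C

Energy balance with Q = 0: Σ ṁᵢCp,ᵢ(T_out − Tᵢ) = 0
T_out = Σ ṁᵢCp,ᵢTᵢ / Σ ṁᵢCp,ᵢ
      = -157240 / 4106.4 = -38.291 °C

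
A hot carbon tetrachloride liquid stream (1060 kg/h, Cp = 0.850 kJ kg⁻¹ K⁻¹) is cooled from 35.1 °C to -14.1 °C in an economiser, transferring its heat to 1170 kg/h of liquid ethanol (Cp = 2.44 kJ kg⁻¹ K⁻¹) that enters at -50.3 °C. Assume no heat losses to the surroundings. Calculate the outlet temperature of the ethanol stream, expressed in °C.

Heat released by hot stream: Q = 1060 × 0.850 × (35.1 − -14.1) = 44329 kJ/h
Energy balance on cold side (adiabatic exchanger): Q = ṁ_c·Cp_c·(T_c,out − T_c,in)
T_c,out = -50.3 + 44329/(1170 × 2.44) = -34.772 °C

T_c,out = -34.8 °C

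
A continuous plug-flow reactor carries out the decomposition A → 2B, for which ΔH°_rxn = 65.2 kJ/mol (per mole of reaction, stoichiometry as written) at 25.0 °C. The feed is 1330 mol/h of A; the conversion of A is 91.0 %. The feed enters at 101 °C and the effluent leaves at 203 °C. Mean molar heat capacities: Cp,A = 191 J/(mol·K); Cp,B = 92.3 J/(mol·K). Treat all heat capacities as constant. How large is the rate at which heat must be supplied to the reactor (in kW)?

Q_in = 28.7 kW

Extent of reaction ξ = 0.910 × 1330 = 1210.3 mol/h
Reaction term: ξ·ΔH°_rxn = 1210.3 × 65.2 = 78912 kJ/h
Sensible, feed 101→25 °C: -19306 kJ/h
Outlet flows (mol/h): A 119.7, B 2420.6
Sensible, products 25→203 °C: 43839 kJ/h
Q = ΔH = 103440 kJ/h = 28.734 kW
Heat supplied = 28.734 kW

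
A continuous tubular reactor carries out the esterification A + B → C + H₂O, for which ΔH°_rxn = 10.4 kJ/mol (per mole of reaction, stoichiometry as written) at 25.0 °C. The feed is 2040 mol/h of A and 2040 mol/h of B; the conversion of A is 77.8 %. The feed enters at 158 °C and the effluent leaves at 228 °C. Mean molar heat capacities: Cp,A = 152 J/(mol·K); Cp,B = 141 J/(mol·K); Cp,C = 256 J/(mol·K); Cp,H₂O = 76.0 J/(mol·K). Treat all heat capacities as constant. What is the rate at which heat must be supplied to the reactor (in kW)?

Extent of reaction ξ = 0.778 × 2040 = 1587.1 mol/h
Reaction term: ξ·ΔH°_rxn = 1587.1 × 10.4 = 16506 kJ/h
Sensible, feed 158→25 °C: -79497 kJ/h
Outlet flows (mol/h): A 452.88, B 452.88, C 1587.1, H₂O 1587.1
Sensible, products 25→228 °C: 133900 kJ/h
Q = ΔH = 70912 kJ/h = 19.698 kW
Heat supplied = 19.698 kW

Q_in = 19.7 kW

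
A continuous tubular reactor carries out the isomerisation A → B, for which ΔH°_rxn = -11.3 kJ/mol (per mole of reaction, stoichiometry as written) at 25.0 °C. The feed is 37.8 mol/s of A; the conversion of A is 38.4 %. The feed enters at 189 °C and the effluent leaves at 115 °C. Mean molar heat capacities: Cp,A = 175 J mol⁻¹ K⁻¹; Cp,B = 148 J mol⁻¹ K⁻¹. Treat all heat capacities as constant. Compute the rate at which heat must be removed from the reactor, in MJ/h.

Extent of reaction ξ = 0.384 × 37.8 = 14.515 mol/s
Reaction term: ξ·ΔH°_rxn = 14.515 × -11.3 = -164.02 kJ/s
Sensible, feed 189→25 °C: -1084.9 kJ/s
Outlet flows (mol/s): A 23.285, B 14.515
Sensible, products 25→115 °C: 560.08 kJ/s
Q = ΔH = -688.8 kJ/s = -688.8 kW
Heat removed = 2479.7 MJ/h

Q_out = 2480 MJ/h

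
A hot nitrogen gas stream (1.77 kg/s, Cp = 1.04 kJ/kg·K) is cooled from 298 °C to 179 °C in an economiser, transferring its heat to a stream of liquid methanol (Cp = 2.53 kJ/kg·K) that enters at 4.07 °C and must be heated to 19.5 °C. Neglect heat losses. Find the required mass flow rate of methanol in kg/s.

Heat released by hot stream: Q = 1.77 × 1.04 × (298 − 179) = 219.06 kJ/s
Energy balance on cold side (adiabatic exchanger): Q = ṁ_c·Cp_c·(T_c,out − T_c,in)
ṁ_c = 219.06 / [2.53 × (19.5 − 4.07)] = 5.6113 kg/s

ṁ_c = 5.61 kg/s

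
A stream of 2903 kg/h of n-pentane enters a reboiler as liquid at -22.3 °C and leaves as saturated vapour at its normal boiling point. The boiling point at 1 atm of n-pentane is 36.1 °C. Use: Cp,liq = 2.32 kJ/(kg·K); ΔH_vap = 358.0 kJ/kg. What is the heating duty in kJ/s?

liquid -22.3→36.1 °C: 135.49 kJ/kg
vaporisation at 36.1 °C: 358 kJ/kg
Δh = 135.49 + 358 = 493.49 kJ/kg
Q = ṁ·Δh = 2903 kg/h × 493.49 kJ/kg = 1.4326e+06 kJ/h
|Q| = 397.94 kW

Q = 398 kJ/s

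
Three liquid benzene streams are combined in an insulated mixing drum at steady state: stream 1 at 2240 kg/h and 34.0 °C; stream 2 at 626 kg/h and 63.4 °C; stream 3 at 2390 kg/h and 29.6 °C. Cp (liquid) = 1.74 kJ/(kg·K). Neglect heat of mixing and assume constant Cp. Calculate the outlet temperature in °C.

T_out = 35.5 °C

Energy balance with Q = 0: Σ ṁᵢCp,ᵢ(T_out − Tᵢ) = 0
T_out = Σ ṁᵢCp,ᵢTᵢ / Σ ṁᵢCp,ᵢ
      = 324670 / 9145.4 = 35.501 °C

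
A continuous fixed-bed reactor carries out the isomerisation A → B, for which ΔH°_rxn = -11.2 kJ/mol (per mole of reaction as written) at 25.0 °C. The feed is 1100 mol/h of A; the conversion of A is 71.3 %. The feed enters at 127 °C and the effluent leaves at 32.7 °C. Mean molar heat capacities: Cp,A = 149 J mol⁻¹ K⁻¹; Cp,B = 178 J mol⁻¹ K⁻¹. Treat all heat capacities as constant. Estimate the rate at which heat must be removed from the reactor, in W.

Q_out = 6680 W

Extent of reaction ξ = 0.713 × 1100 = 784.3 mol/h
Reaction term: ξ·ΔH°_rxn = 784.3 × -11.2 = -8784.2 kJ/h
Sensible, feed 127→25 °C: -16718 kJ/h
Outlet flows (mol/h): A 315.7, B 784.3
Sensible, products 25→32.7 °C: 1437.2 kJ/h
Q = ΔH = -24065 kJ/h = -6.6847 kW
Heat removed = 6684.7 W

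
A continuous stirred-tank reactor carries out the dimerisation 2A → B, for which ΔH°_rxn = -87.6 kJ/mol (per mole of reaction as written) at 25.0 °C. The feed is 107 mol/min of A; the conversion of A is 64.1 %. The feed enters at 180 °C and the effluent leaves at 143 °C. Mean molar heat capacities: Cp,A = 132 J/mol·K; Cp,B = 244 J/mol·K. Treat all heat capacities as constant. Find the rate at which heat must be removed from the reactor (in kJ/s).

Q_out = 60.1 kJ/s

Extent of reaction ξ = 0.641 × 107 / 2 = 34.294 mol/min
Reaction term: ξ·ΔH°_rxn = 34.294 × -87.6 = -3004.1 kJ/min
Sensible, feed 180→25 °C: -2189.2 kJ/min
Outlet flows (mol/min): A 38.413, B 34.294
Sensible, products 25→143 °C: 1585.7 kJ/min
Q = ΔH = -3607.6 kJ/min = -60.127 kW
Heat removed = 60.127 kJ/s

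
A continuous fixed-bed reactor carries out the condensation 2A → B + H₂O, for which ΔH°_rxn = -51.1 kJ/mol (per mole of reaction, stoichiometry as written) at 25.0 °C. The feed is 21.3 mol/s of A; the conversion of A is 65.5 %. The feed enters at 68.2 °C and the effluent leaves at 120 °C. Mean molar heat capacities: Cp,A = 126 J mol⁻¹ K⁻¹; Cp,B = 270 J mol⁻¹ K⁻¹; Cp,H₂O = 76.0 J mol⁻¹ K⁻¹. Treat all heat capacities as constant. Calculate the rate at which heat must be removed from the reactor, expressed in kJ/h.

Extent of reaction ξ = 0.655 × 21.3 / 2 = 6.9758 mol/s
Reaction term: ξ·ΔH°_rxn = 6.9758 × -51.1 = -356.46 kJ/s
Sensible, feed 68.2→25 °C: -115.94 kJ/s
Outlet flows (mol/s): A 7.3485, B 6.9758, H₂O 6.9758
Sensible, products 25→120 °C: 317.25 kJ/s
Q = ΔH = -155.15 kJ/s = -155.15 kW
Heat removed = 558530 kJ/h

Q_out = 559000 kJ/h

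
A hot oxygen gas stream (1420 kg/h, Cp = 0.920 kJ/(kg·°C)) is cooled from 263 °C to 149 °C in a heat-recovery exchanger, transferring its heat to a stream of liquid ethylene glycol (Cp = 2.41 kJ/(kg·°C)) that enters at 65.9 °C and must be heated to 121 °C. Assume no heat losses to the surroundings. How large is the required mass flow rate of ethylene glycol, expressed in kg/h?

Heat released by hot stream: Q = 1420 × 0.920 × (263 − 149) = 148930 kJ/h
Energy balance on cold side (adiabatic exchanger): Q = ṁ_c·Cp_c·(T_c,out − T_c,in)
ṁ_c = 148930 / [2.41 × (121 − 65.9)] = 1121.5 kg/h

ṁ_c = 1120 kg/h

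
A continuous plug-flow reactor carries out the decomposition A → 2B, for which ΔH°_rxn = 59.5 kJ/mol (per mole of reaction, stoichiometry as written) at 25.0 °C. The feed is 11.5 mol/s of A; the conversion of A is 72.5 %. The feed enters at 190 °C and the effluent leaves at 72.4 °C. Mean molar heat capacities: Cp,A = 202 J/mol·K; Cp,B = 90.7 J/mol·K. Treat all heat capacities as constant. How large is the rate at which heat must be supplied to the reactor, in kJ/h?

Extent of reaction ξ = 0.725 × 11.5 = 8.3375 mol/s
Reaction term: ξ·ΔH°_rxn = 8.3375 × 59.5 = 496.08 kJ/s
Sensible, feed 190→25 °C: -383.3 kJ/s
Outlet flows (mol/s): A 3.1625, B 16.675
Sensible, products 25→72.4 °C: 101.97 kJ/s
Q = ΔH = 214.76 kJ/s = 214.76 kW
Heat supplied = 773120 kJ/h

Q_in = 773000 kJ/h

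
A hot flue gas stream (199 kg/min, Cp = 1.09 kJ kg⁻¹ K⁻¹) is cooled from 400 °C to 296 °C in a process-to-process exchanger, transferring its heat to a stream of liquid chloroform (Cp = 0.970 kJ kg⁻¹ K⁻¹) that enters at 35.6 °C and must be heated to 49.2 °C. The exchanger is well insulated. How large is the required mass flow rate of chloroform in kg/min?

Heat released by hot stream: Q = 199 × 1.09 × (400 − 296) = 22559 kJ/min
Energy balance on cold side (adiabatic exchanger): Q = ṁ_c·Cp_c·(T_c,out − T_c,in)
ṁ_c = 22559 / [0.970 × (49.2 − 35.6)] = 1710 kg/min

ṁ_c = 1710 kg/min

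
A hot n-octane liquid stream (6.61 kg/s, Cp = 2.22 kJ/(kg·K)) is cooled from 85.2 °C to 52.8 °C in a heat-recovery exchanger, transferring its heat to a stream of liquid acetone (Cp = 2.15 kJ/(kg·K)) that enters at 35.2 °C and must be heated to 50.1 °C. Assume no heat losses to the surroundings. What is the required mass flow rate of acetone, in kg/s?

ṁ_c = 14.8 kg/s

Heat released by hot stream: Q = 6.61 × 2.22 × (85.2 − 52.8) = 475.44 kJ/s
Energy balance on cold side (adiabatic exchanger): Q = ṁ_c·Cp_c·(T_c,out − T_c,in)
ṁ_c = 475.44 / [2.15 × (50.1 − 35.2)] = 14.841 kg/s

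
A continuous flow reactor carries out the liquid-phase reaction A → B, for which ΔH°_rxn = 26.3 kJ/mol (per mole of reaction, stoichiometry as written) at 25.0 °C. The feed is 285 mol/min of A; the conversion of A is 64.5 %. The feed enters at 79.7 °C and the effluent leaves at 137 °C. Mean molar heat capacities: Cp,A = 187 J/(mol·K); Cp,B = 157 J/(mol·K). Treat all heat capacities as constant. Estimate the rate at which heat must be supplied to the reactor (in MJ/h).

Q_in = 436 MJ/h

Extent of reaction ξ = 0.645 × 285 = 183.83 mol/min
Reaction term: ξ·ΔH°_rxn = 183.83 × 26.3 = 4834.6 kJ/min
Sensible, feed 79.7→25 °C: -2915.2 kJ/min
Outlet flows (mol/min): A 101.17, B 183.83
Sensible, products 25→137 °C: 5351.4 kJ/min
Q = ΔH = 7270.7 kJ/min = 121.18 kW
Heat supplied = 436.24 MJ/h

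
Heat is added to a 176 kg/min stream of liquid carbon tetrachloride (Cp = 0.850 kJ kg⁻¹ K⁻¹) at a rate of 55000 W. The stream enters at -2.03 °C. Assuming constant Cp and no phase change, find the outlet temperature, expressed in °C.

T_out = 20.0 °C

Q = 55000 W = 3300 kJ/min
ΔT = Q/(ṁ·Cp) = 3300/(176×0.850) = 22.059 K
T_out = -2.03 + 22.059 = 20.029 °C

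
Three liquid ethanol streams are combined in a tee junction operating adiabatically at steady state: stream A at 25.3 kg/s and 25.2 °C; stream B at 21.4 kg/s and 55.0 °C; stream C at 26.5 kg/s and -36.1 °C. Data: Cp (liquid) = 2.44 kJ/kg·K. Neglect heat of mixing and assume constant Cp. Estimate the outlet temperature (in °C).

Adiabatic, steady state ⇒ Σ ṁᵢCp,ᵢ(T_out − Tᵢ) = 0
T_out = Σ ṁᵢCp,ᵢTᵢ / Σ ṁᵢCp,ᵢ
      = 2093.3 / 178.61 = 11.72 °C

T_out = 11.7 °C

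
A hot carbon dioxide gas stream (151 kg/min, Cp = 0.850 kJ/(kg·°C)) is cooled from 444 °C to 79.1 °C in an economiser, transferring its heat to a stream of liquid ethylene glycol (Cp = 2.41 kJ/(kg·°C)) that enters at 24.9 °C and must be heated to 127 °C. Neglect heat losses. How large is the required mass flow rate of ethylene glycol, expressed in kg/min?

Heat released by hot stream: Q = 151 × 0.850 × (444 − 79.1) = 46835 kJ/min
Energy balance on cold side (adiabatic exchanger): Q = ṁ_c·Cp_c·(T_c,out − T_c,in)
ṁ_c = 46835 / [2.41 × (127 − 24.9)] = 190.34 kg/min

ṁ_c = 190 kg/min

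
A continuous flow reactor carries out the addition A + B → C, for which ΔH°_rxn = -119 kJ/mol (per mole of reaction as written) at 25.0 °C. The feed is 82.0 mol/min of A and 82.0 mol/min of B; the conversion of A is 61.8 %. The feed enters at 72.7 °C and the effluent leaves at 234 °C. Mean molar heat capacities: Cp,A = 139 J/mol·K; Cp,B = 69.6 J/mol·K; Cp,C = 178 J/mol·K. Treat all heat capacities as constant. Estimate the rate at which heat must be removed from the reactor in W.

Extent of reaction ξ = 0.618 × 82.0 = 50.676 mol/min
Reaction term: ξ·ΔH°_rxn = 50.676 × -119 = -6030.4 kJ/min
Sensible, feed 72.7→25 °C: -815.92 kJ/min
Outlet flows (mol/min): A 31.324, B 31.324, C 50.676
Sensible, products 25→234 °C: 3250.9 kJ/min
Q = ΔH = -3595.5 kJ/min = -59.924 kW
Heat removed = 59924 W

Q_out = 59900 W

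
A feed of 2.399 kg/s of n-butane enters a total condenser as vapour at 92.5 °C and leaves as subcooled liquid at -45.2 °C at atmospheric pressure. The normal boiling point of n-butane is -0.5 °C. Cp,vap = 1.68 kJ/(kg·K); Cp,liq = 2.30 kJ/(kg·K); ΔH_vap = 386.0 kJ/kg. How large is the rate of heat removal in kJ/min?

vapour 92.5→-0.5 °C: -156.24 kJ/kg
condensation at -0.5 °C: -386 kJ/kg
liquid -0.5→-45.2 °C: -102.81 kJ/kg
Δh = -156.24 + -386 + -102.81 = -645.05 kJ/kg
Q = ṁ·Δh = 2.399 kg/s × -645.05 kJ/kg = -1547.5 kJ/s
|Q| = 1547.5 kW = 92848 kJ/min

Q_c = 92800 kJ/min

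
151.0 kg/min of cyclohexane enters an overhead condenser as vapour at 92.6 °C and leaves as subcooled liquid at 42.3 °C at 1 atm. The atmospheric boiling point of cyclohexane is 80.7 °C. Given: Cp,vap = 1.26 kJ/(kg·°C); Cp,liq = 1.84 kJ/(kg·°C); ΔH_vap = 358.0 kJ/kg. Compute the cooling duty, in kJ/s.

vapour 92.6→80.7 °C: -14.994 kJ/kg
condensation at 80.7 °C: -358 kJ/kg
liquid 80.7→42.3 °C: -70.656 kJ/kg
Δh = -14.994 + -358 + -70.656 = -443.65 kJ/kg
Q = ṁ·Δh = 151.0 kg/min × -443.65 kJ/kg = -66991 kJ/min
|Q| = 1116.5 kW

Q_c = 1120 kJ/s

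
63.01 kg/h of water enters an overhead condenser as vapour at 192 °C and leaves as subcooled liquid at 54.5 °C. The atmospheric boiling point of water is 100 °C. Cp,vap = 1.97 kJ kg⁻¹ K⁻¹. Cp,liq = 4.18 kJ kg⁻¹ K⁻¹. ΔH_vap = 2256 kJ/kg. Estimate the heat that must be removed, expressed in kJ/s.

Q_c = 46.0 kJ/s

vapour 192→100 °C: -181.24 kJ/kg
condensation at 100 °C: -2256 kJ/kg
liquid 100→54.5 °C: -190.19 kJ/kg
Δh = -181.24 + -2256 + -190.19 = -2627.4 kJ/kg
Q = ṁ·Δh = 63.01 kg/h × -2627.4 kJ/kg = -165550 kJ/h
|Q| = 45.987 kW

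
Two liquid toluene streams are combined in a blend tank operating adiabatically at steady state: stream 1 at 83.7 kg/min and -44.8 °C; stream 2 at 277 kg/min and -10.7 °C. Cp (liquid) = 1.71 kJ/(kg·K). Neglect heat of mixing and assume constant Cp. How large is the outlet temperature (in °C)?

No heat crosses the boundary, so H_out = H_in.
Σ ṁᵢCp,ᵢTᵢ = 83.7×1.71×-44.8 + 277×1.71×-10.7 = -11480
Σ ṁᵢCp,ᵢ = 83.7×1.71 + 277×1.71 = 616.8
T_out = -11480 / 616.8 = -18.613 °C

T_out = -18.6 °C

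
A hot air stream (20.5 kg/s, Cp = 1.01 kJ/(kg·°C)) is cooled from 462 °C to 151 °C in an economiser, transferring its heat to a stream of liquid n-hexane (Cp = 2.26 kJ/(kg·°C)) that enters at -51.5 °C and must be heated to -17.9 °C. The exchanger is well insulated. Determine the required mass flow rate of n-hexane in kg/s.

Heat released by hot stream: Q = 20.5 × 1.01 × (462 − 151) = 6439.3 kJ/s
Energy balance on cold side (adiabatic exchanger): Q = ṁ_c·Cp_c·(T_c,out − T_c,in)
ṁ_c = 6439.3 / [2.26 × (-17.9 − -51.5)] = 84.798 kg/s

ṁ_c = 84.8 kg/s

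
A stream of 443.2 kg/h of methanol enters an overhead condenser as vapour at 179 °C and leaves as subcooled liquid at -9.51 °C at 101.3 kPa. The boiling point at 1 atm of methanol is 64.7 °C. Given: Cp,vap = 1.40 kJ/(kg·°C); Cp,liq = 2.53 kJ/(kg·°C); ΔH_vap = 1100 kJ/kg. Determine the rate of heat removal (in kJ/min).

Q_c = 10700 kJ/min

vapour 179→64.7 °C: -160.02 kJ/kg
condensation at 64.7 °C: -1100 kJ/kg
liquid 64.7→-9.51 °C: -187.75 kJ/kg
Δh = -160.02 + -1100 + -187.75 = -1447.8 kJ/kg
Q = ṁ·Δh = 443.2 kg/h × -1447.8 kJ/kg = -641650 kJ/h
|Q| = 178.24 kW = 10694 kJ/min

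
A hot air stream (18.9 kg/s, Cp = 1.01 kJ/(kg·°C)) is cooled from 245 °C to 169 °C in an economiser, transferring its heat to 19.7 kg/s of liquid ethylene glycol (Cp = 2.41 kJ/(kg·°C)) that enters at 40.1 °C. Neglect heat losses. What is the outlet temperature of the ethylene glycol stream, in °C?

Heat released by hot stream: Q = 18.9 × 1.01 × (245 − 169) = 1450.8 kJ/s
Energy balance on cold side (adiabatic exchanger): Q = ṁ_c·Cp_c·(T_c,out − T_c,in)
T_c,out = 40.1 + 1450.8/(19.7 × 2.41) = 70.657 °C

T_c,out = 70.7 °C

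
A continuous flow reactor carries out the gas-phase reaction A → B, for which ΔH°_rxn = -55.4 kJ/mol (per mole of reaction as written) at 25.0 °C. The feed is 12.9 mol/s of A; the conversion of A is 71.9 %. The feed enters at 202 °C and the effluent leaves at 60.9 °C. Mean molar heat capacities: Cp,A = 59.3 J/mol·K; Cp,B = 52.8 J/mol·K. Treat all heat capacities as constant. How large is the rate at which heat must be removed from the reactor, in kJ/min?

Q_out = 37400 kJ/min

Extent of reaction ξ = 0.719 × 12.9 = 9.2751 mol/s
Reaction term: ξ·ΔH°_rxn = 9.2751 × -55.4 = -513.84 kJ/s
Sensible, feed 202→25 °C: -135.4 kJ/s
Outlet flows (mol/s): A 3.6249, B 9.2751
Sensible, products 25→60.9 °C: 25.298 kJ/s
Q = ΔH = -623.94 kJ/s = -623.94 kW
Heat removed = 37437 kJ/min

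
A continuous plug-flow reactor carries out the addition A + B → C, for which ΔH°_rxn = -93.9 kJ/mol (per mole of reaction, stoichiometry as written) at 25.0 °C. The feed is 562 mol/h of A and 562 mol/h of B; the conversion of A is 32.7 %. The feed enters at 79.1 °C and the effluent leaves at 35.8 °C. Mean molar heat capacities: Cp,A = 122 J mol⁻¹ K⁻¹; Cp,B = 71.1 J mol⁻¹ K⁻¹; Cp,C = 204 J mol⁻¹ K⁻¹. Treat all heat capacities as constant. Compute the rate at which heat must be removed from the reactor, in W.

Extent of reaction ξ = 0.327 × 562 = 183.77 mol/h
Reaction term: ξ·ΔH°_rxn = 183.77 × -93.9 = -17256 kJ/h
Sensible, feed 79.1→25 °C: -5871.1 kJ/h
Outlet flows (mol/h): A 378.23, B 378.23, C 183.77
Sensible, products 25→35.8 °C: 1193.7 kJ/h
Q = ΔH = -21934 kJ/h = -6.0927 kW
Heat removed = 6092.7 W

Q_out = 6090 W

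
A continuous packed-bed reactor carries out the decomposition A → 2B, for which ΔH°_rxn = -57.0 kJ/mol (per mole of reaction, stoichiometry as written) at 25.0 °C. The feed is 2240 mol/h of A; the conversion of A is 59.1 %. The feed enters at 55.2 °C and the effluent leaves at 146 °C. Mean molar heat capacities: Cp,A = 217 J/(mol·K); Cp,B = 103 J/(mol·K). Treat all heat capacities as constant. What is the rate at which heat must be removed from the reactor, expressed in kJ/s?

Extent of reaction ξ = 0.591 × 2240 = 1323.8 mol/h
Reaction term: ξ·ΔH°_rxn = 1323.8 × -57.0 = -75459 kJ/h
Sensible, feed 55.2→25 °C: -14680 kJ/h
Outlet flows (mol/h): A 916.16, B 2647.7
Sensible, products 25→146 °C: 57054 kJ/h
Q = ΔH = -33085 kJ/h = -9.1902 kW
Heat removed = 9.1902 kJ/s

Q_out = 9.19 kJ/s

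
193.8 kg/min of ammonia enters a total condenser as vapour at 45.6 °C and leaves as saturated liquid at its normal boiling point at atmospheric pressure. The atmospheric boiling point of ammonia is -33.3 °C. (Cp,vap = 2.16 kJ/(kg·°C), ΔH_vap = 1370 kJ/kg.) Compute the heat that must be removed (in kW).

Q_c = 4980 kW

vapour 45.6→-33.3 °C: -170.42 kJ/kg
condensation at -33.3 °C: -1370 kJ/kg
Δh = -170.42 + -1370 = -1540.4 kJ/kg
Q = ṁ·Δh = 193.8 kg/min × -1540.4 kJ/kg = -298530 kJ/min
|Q| = 4975.6 kW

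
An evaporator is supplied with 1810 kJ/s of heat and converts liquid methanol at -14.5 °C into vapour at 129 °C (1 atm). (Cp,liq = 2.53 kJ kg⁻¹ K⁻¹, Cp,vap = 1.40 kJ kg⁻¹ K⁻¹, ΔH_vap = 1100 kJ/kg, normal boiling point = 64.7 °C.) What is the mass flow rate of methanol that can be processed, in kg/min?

ṁ = 78.1 kg/min

Δh = 2.53×(64.7−-14.5) + 1100 + 1.40×(129−64.7) = 1390.4 kJ/kg
Q = 1810 kJ/s = 1810 kJ/s = 108600 kJ/min
ṁ = Q/Δh = 108600 / 1390.4 = 78.107 kg/min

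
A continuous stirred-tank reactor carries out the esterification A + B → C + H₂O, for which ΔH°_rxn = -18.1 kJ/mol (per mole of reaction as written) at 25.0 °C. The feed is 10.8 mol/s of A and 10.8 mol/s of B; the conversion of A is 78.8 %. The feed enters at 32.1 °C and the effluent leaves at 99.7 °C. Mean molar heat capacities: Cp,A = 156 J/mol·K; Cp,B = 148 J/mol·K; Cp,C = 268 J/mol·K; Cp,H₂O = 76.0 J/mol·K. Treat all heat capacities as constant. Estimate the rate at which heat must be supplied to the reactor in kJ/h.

Q_in = 336000 kJ/h

Extent of reaction ξ = 0.788 × 10.8 = 8.5104 mol/s
Reaction term: ξ·ΔH°_rxn = 8.5104 × -18.1 = -154.04 kJ/s
Sensible, feed 32.1→25 °C: -23.311 kJ/s
Outlet flows (mol/s): A 2.2896, B 2.2896, C 8.5104, H₂O 8.5104
Sensible, products 25→99.7 °C: 270.68 kJ/s
Q = ΔH = 93.335 kJ/s = 93.335 kW
Heat supplied = 336010 kJ/h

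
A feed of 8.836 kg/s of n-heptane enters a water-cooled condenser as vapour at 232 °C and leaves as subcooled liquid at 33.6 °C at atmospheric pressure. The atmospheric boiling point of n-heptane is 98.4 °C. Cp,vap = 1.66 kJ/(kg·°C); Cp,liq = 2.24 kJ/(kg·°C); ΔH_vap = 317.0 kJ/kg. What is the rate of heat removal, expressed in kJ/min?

Q_c = 363000 kJ/min

vapour 232→98.4 °C: -221.78 kJ/kg
condensation at 98.4 °C: -317 kJ/kg
liquid 98.4→33.6 °C: -145.15 kJ/kg
Δh = -221.78 + -317 + -145.15 = -683.93 kJ/kg
Q = ṁ·Δh = 8.836 kg/s × -683.93 kJ/kg = -6043.2 kJ/s
|Q| = 6043.2 kW = 362590 kJ/min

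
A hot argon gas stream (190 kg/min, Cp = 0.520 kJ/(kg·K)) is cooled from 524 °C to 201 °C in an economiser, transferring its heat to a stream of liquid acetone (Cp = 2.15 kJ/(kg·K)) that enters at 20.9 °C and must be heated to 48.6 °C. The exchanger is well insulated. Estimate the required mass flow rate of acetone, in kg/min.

Heat released by hot stream: Q = 190 × 0.520 × (524 − 201) = 31912 kJ/min
Energy balance on cold side (adiabatic exchanger): Q = ṁ_c·Cp_c·(T_c,out − T_c,in)
ṁ_c = 31912 / [2.15 × (48.6 − 20.9)] = 535.85 kg/min

ṁ_c = 536 kg/min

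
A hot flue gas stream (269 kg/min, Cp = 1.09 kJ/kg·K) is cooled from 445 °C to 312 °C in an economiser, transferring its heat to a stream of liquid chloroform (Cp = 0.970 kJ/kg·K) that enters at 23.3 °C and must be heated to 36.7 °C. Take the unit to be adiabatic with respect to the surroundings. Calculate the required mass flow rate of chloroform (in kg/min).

Heat released by hot stream: Q = 269 × 1.09 × (445 − 312) = 38997 kJ/min
Energy balance on cold side (adiabatic exchanger): Q = ṁ_c·Cp_c·(T_c,out − T_c,in)
ṁ_c = 38997 / [0.970 × (36.7 − 23.3)] = 3000.2 kg/min

ṁ_c = 3000 kg/min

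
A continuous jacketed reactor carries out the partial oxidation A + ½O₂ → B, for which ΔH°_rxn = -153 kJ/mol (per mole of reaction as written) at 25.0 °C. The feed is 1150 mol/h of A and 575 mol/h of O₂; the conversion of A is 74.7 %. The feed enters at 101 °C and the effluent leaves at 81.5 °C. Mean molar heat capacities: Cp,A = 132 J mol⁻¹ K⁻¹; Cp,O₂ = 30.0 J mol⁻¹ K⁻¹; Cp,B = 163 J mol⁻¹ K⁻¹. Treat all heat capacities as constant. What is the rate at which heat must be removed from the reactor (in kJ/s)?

Q_out = 37.2 kJ/s

Extent of reaction ξ = 0.747 × 1150 = 859.05 mol/h
Reaction term: ξ·ΔH°_rxn = 859.05 × -153 = -131430 kJ/h
Sensible, feed 101→25 °C: -12848 kJ/h
Outlet flows (mol/h): A 290.95, O₂ 145.48, B 859.05
Sensible, products 25→81.5 °C: 10328 kJ/h
Q = ΔH = -133950 kJ/h = -37.21 kW
Heat removed = 37.21 kJ/s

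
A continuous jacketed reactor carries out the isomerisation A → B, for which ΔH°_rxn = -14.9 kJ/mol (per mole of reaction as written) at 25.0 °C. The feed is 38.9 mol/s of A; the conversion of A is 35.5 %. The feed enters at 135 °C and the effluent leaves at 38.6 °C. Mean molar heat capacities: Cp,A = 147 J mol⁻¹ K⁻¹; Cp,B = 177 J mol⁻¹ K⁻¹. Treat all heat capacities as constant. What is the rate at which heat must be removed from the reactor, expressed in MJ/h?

Extent of reaction ξ = 0.355 × 38.9 = 13.809 mol/s
Reaction term: ξ·ΔH°_rxn = 13.809 × -14.9 = -205.76 kJ/s
Sensible, feed 135→25 °C: -629.01 kJ/s
Outlet flows (mol/s): A 25.09, B 13.809
Sensible, products 25→38.6 °C: 83.403 kJ/s
Q = ΔH = -751.37 kJ/s = -751.37 kW
Heat removed = 2704.9 MJ/h

Q_out = 2700 MJ/h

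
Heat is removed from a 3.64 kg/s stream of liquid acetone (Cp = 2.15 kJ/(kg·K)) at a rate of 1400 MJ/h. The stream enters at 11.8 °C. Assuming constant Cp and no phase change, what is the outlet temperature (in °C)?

Q = 1400 MJ/h = 388.89 kJ/s
ΔT = Q/(ṁ·Cp) = 388.89/(3.64×2.15) = 49.692 K
T_out = 11.8 − 49.692 = -37.892 °C

T_out = -37.9 °C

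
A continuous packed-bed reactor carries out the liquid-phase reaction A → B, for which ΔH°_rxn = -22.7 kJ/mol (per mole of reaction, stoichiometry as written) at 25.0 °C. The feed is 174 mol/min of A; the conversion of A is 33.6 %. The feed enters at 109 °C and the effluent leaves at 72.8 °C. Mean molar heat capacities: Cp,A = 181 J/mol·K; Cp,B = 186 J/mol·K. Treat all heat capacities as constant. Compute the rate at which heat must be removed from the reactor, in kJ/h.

Q_out = 147000 kJ/h

Extent of reaction ξ = 0.336 × 174 = 58.464 mol/min
Reaction term: ξ·ΔH°_rxn = 58.464 × -22.7 = -1327.1 kJ/min
Sensible, feed 109→25 °C: -2645.5 kJ/min
Outlet flows (mol/min): A 115.54, B 58.464
Sensible, products 25→72.8 °C: 1519.4 kJ/min
Q = ΔH = -2453.2 kJ/min = -40.887 kW
Heat removed = 147190 kJ/h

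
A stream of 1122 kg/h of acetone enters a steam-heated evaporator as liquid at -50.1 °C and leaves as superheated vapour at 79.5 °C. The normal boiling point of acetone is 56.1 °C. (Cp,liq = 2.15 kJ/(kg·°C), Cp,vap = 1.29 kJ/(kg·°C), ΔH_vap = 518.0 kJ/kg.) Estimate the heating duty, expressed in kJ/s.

liquid -50.1→56.1 °C: 228.33 kJ/kg
vaporisation at 56.1 °C: 518 kJ/kg
vapour 56.1→79.5 °C: 30.186 kJ/kg
Δh = 228.33 + 518 + 30.186 = 776.52 kJ/kg
Q = ṁ·Δh = 1122 kg/h × 776.52 kJ/kg = 871250 kJ/h
|Q| = 242.01 kW

Q = 242 kJ/s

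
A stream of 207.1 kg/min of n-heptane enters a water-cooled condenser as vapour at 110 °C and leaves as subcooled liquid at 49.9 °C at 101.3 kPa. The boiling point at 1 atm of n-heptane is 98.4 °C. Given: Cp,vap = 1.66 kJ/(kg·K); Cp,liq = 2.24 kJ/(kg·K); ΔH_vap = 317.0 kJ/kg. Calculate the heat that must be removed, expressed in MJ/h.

Q_c = 5530 MJ/h

vapour 110→98.4 °C: -19.256 kJ/kg
condensation at 98.4 °C: -317 kJ/kg
liquid 98.4→49.9 °C: -108.64 kJ/kg
Δh = -19.256 + -317 + -108.64 = -444.9 kJ/kg
Q = ṁ·Δh = 207.1 kg/min × -444.9 kJ/kg = -92138 kJ/min
|Q| = 1535.6 kW = 5528.3 MJ/h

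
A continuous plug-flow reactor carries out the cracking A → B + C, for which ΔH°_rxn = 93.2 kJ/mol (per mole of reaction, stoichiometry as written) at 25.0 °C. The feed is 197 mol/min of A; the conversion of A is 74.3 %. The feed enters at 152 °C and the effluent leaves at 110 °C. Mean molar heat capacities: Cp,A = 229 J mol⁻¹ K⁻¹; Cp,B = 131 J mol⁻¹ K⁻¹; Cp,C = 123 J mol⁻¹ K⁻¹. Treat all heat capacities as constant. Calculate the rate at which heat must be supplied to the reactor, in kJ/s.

Extent of reaction ξ = 0.743 × 197 = 146.37 mol/min
Reaction term: ξ·ΔH°_rxn = 146.37 × 93.2 = 13642 kJ/min
Sensible, feed 152→25 °C: -5729.4 kJ/min
Outlet flows (mol/min): A 50.629, B 146.37, C 146.37
Sensible, products 25→110 °C: 4145.6 kJ/min
Q = ΔH = 12058 kJ/min = 200.97 kW
Heat supplied = 200.97 kJ/s

Q_in = 201 kJ/s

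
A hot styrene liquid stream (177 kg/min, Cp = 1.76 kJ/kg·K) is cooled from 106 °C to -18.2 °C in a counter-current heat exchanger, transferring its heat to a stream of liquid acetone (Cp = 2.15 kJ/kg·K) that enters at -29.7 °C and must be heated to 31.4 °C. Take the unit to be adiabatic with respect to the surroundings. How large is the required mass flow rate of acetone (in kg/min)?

Heat released by hot stream: Q = 177 × 1.76 × (106 − -18.2) = 38691 kJ/min
Energy balance on cold side (adiabatic exchanger): Q = ṁ_c·Cp_c·(T_c,out − T_c,in)
ṁ_c = 38691 / [2.15 × (31.4 − -29.7)] = 294.53 kg/min

ṁ_c = 295 kg/min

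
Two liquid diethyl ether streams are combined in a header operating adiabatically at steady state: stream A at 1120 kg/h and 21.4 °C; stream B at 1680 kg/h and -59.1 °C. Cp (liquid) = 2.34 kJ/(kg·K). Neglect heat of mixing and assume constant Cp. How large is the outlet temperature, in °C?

No heat crosses the boundary, so H_out = H_in.
Σ ṁᵢCp,ᵢTᵢ = 1120×2.34×21.4 + 1680×2.34×-59.1 = -176250
Σ ṁᵢCp,ᵢ = 1120×2.34 + 1680×2.34 = 6552
T_out = -176250 / 6552 = -26.9 °C

T_out = -26.9 °C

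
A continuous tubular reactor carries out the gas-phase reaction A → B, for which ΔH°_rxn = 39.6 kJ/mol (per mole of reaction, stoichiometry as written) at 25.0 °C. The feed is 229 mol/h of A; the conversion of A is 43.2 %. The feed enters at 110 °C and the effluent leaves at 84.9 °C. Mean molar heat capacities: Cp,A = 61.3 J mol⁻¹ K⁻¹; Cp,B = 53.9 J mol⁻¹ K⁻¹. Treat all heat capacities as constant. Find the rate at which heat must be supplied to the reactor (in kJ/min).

Q_in = 58.7 kJ/min

Extent of reaction ξ = 0.432 × 229 = 98.928 mol/h
Reaction term: ξ·ΔH°_rxn = 98.928 × 39.6 = 3917.5 kJ/h
Sensible, feed 110→25 °C: -1193.2 kJ/h
Outlet flows (mol/h): A 130.07, B 98.928
Sensible, products 25→84.9 °C: 797.01 kJ/h
Q = ΔH = 3521.4 kJ/h = 0.97815 kW
Heat supplied = 58.689 kJ/min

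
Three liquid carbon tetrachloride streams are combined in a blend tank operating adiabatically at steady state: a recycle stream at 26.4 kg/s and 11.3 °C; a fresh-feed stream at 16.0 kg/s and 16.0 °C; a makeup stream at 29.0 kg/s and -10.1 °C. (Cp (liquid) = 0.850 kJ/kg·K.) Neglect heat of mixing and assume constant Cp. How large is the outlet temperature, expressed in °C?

No heat crosses the boundary, so H_out = H_in.
T_out = Σ ṁᵢCp,ᵢTᵢ / Σ ṁᵢCp,ᵢ
      = 222.21 / 60.69 = 3.6613 °C

T_out = 3.66 °C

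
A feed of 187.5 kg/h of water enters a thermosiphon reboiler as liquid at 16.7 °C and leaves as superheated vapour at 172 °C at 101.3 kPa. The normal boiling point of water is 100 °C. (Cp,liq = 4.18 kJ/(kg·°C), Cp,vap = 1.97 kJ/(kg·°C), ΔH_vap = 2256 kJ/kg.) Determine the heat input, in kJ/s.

liquid 16.7→100 °C: 348.19 kJ/kg
vaporisation at 100 °C: 2256 kJ/kg
vapour 100→172 °C: 141.84 kJ/kg
Δh = 348.19 + 2256 + 141.84 = 2746 kJ/kg
Q = ṁ·Δh = 187.5 kg/h × 2746 kJ/kg = 514880 kJ/h
|Q| = 143.02 kW

Q = 143 kJ/s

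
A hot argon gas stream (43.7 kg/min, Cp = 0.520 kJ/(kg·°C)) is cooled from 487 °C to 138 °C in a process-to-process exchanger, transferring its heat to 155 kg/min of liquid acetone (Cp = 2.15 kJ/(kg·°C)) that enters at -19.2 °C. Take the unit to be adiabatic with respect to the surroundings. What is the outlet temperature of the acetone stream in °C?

T_c,out = 4.60 °C

Heat released by hot stream: Q = 43.7 × 0.520 × (487 − 138) = 7930.7 kJ/min
Energy balance on cold side (adiabatic exchanger): Q = ṁ_c·Cp_c·(T_c,out − T_c,in)
T_c,out = -19.2 + 7930.7/(155 × 2.15) = 4.598 °C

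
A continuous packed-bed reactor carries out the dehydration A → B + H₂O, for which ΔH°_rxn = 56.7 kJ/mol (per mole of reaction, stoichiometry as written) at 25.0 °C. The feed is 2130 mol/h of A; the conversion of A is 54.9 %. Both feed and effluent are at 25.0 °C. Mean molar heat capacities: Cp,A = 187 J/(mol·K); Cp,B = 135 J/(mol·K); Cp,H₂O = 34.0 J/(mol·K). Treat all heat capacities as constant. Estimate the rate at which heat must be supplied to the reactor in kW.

Extent of reaction ξ = 0.549 × 2130 = 1169.4 mol/h
Reaction term: ξ·ΔH°_rxn = 1169.4 × 56.7 = 66303 kJ/h
Q = ΔH = 66303 kJ/h = 18.418 kW
Heat supplied = 18.418 kW

Q_in = 18.4 kW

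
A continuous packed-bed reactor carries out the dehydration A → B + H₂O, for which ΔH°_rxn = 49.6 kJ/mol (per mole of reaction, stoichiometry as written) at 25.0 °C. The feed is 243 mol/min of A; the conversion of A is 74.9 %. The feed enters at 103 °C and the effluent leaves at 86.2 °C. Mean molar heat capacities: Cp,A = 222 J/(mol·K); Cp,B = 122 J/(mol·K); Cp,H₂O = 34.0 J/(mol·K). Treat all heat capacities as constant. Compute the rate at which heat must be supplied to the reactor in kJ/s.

Q_in = 123 kJ/s

Extent of reaction ξ = 0.749 × 243 = 182.01 mol/min
Reaction term: ξ·ΔH°_rxn = 182.01 × 49.6 = 9027.5 kJ/min
Sensible, feed 103→25 °C: -4207.8 kJ/min
Outlet flows (mol/min): A 60.993, B 182.01, H₂O 182.01
Sensible, products 25→86.2 °C: 2566.3 kJ/min
Q = ΔH = 7386.1 kJ/min = 123.1 kW
Heat supplied = 123.1 kJ/s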